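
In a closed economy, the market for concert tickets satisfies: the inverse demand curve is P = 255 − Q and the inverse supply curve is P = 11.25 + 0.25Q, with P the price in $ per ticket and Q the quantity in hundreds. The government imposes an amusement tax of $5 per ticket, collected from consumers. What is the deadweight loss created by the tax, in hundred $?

Deadweight loss = $10 hundred.

Inverting to Q(P) form: Qd = 255 − P; Qs = 4P − 45.
Before the tax: set 255 − P = 4P − 45 → P* = $60, Q* = 195.
With the tax collected from consumers, demand (in seller-price terms) shifts: Qd = 255 − (P + 5).
New equilibrium: consumers pay $64, suppliers receive $59, Q = 191. (Wedge: Pb − Ps = 5.)
Quantity falls by |ΔQ| = |195 − 191| = 4.
DWL = ½ · t · |ΔQ| = ½ · 5 · 4 = $10.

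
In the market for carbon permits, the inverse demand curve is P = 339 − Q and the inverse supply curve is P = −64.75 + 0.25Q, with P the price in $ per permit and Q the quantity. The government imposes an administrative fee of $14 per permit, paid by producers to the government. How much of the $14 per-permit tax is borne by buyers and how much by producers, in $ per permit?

Buyers bear $11.2 per permit; producers bear $2.8 per permit.

Rewrite in direct form: Qd = 339 − P and Qs = 4P + 259.
Without the tax, 339 − P = 4P + 259 gives 5P = 80, so P* = $16 and Q* = 323.
With the tax collected from producers, supply shifts: Qs = 4(P − 14) + 259.
Solving gives Q = 311.8 with buyers paying $27.2 and producers receiving $13.2 (the $14 wedge).
Burden on buyers: $11.2; on producers: $2.8. (They sum to $14.)
The less price-elastic side of the market bears the larger share of a per-unit tax.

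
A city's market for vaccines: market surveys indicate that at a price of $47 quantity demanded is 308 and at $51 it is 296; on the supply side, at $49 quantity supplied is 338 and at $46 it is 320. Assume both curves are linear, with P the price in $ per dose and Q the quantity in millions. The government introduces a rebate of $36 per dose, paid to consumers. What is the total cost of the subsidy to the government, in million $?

Demand slope: (296 − 308)/(51 − 47) = -3, so Qd = 449 − 3P.
Supply slope: (320 − 338)/(46 − 49) = 6, so Qs = 6P + 44.
Before the subsidy: set 449 − 3P = 6P + 44 → P* = $45, Q* = 314.
With a per-unit subsidy paid to consumers, each effectively pays P − 36, so demand becomes Qd = 449 − 3(P − 36).
New equilibrium: consumers pay $21, producers receive $57, Q = 386. (Wedge: Pb − Ps = −36.)
Outlay = t · Q = 36 · 386 = $13896.

Government outlay = $13896 million.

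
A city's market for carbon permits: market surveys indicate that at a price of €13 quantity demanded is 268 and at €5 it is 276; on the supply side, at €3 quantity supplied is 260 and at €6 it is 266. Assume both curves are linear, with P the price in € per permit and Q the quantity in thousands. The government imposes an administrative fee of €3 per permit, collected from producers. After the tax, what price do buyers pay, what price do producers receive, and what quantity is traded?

Demand slope: (276 − 268)/(5 − 13) = -1, so Qd = 281 − P.
Supply slope: (266 − 260)/(6 − 3) = 2, so Qs = 2P + 254.
Without the tax, 281 − P = 2P + 254 gives 3P = 27, so P* = €9 and Q* = 272.
With the tax collected from producers, supply shifts: Qs = 2(P − 3) + 254.
Solving gives Q = 270 with buyers paying €11 and producers receiving €8 (the €3 wedge).
The less price-elastic side of the market bears the larger share of a per-unit tax.

Buyers pay €11; producers receive €8; quantity = 270.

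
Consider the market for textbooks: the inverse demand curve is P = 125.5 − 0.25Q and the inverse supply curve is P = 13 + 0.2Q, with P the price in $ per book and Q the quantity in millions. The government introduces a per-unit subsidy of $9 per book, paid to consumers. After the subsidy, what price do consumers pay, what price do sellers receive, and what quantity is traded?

Consumers pay $58; sellers receive $67; quantity = 270.

Inverting to Q(P) form: Qd = 502 − 4P; Qs = 5P − 65.
Without the subsidy, 502 − 4P = 5P − 65 gives 9P = 567, so P* = $63 and Q* = 250.
With a per-unit subsidy paid to consumers, each effectively pays P − 9, so demand becomes Qd = 502 − 4(P − 9).
New equilibrium: consumers pay $58, sellers receive $67, Q = 270. (Wedge: Pb − Ps = −9.)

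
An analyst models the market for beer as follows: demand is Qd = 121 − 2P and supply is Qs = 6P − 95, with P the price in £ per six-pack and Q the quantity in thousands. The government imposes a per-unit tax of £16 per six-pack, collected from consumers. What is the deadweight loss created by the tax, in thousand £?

Before the tax: set 121 − 2P = 6P − 95 → P* = £27, Q* = 67.
With the tax collected from consumers, demand (in seller-price terms) shifts: Qd = 121 − 2(P + 16).
New equilibrium: consumers pay £39, producers receive £23, Q = 43. (Wedge: Pb − Ps = 16.)
Quantity falls by |ΔQ| = |67 − 43| = 24.
DWL = ½ · t · |ΔQ| = ½ · 16 · 24 = £192.

Deadweight loss = £192 thousand.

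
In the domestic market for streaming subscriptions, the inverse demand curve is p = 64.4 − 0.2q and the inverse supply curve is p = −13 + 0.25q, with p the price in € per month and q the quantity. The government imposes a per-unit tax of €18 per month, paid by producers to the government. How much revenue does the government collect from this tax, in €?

Inverting to q(p) form: qd = 322 − 5p; qs = 4p + 52.
Without the tax, 322 − 5p = 4p + 52 gives 9p = 270, so p* = €30 and q* = 172.
With the tax collected from producers, supply shifts: qs = 4(p − 18) + 52.
New equilibrium: consumers pay €38, producers receive €20, q = 132. (Wedge: pb − ps = 18.)
Revenue = t · Q = 18 · 132 = €2376.

Tax revenue = €2376.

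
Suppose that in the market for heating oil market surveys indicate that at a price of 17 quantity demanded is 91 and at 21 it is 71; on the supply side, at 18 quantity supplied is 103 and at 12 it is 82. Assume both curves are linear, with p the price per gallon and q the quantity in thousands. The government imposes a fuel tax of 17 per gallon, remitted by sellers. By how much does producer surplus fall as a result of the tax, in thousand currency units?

Producer surplus falls by 785 thousand.

Demand slope: (71 − 91)/(21 − 17) = -5, so qd = 176 − 5p.
Supply slope: (82 − 103)/(12 − 18) = 3.5, so qs = 3.5p + 40.
Before the tax: set 176 − 5p = 3.5p + 40 → p* = 16, q* = 96.
With the tax collected from sellers, supply shifts: qs = 3.5(p − 17) + 40.
Solving gives q = 61 with buyers paying 23 and sellers receiving 6 (the 17 wedge).
ΔPS is the trapezoid between Q = 61 and Q = 96 of height 10: ½ · (96 + 61) · 10 = 785.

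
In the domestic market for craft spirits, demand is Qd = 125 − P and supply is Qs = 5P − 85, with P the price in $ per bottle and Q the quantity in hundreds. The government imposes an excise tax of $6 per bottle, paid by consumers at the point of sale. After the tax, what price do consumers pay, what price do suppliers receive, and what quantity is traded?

Consumers pay $40; suppliers receive $34; quantity = 85.

Without the tax, 125 − P = 5P − 85 gives 6P = 210, so P* = $35 and Q* = 90.
With the tax collected from consumers, demand (in seller-price terms) shifts: Qd = 125 − (P + 6).
Solving gives Q = 85 with consumers paying $40 and suppliers receiving $34 (the $6 wedge).
The less price-elastic side of the market bears the larger share of a per-unit tax.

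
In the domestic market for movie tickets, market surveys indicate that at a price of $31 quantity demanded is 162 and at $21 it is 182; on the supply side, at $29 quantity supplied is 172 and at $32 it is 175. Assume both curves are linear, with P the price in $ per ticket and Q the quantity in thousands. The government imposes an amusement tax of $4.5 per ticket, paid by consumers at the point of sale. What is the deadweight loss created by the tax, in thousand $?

Demand slope: (182 − 162)/(21 − 31) = -2, so Qd = 224 − 2P.
Supply slope: (175 − 172)/(32 − 29) = 1, so Qs = P + 143.
Without the tax, 224 − 2P = P + 143 gives 3P = 81, so P* = $27 and Q* = 170.
With the tax collected from consumers, demand (in seller-price terms) shifts: Qd = 224 − 2(P + 4.5).
Solving gives Q = 167 with consumers paying $28.5 and sellers receiving $24 (the $4.5 wedge).
Quantity falls by |ΔQ| = |170 − 167| = 3.
DWL = ½ · t · |ΔQ| = ½ · 4.5 · 3 = $6.75.

Deadweight loss = $6.75 thousand.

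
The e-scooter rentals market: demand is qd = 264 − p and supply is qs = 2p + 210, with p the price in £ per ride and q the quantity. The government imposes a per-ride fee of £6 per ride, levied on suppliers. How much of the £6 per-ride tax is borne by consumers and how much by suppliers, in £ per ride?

Before the tax: set 264 − p = 2p + 210 → p* = £18, q* = 246.
With the tax collected from suppliers, supply shifts: qs = 2(p − 6) + 210.
New equilibrium: consumers pay £22, suppliers receive £16, q = 242. (Wedge: pb − ps = 6.)
Burden on consumers: £4; on suppliers: £2. (They sum to £6.)
The less price-elastic side of the market bears the larger share of a per-unit tax.

Consumers bear £4 per ride; suppliers bear £2 per ride.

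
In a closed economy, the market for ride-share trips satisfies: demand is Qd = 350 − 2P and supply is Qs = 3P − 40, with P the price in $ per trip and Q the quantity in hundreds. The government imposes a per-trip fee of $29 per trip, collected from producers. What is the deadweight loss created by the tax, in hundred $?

Deadweight loss = $504.6 hundred.

Without the tax, 350 − 2P = 3P − 40 gives 5P = 390, so P* = $78 and Q* = 194.
With the tax collected from producers, supply shifts: Qs = 3(P − 29) − 40.
New equilibrium: buyers pay $95.4, producers receive $66.4, Q = 159.2. (Wedge: Pb − Ps = 29.)
Quantity falls by |ΔQ| = |194 − 159.2| = 34.8.
DWL = ½ · t · |ΔQ| = ½ · 29 · 34.8 = $504.6.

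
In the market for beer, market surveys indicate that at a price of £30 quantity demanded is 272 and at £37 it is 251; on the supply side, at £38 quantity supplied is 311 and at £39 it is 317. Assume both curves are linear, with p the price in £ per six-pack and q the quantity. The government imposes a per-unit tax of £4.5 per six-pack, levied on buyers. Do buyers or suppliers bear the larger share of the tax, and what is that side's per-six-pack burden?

Demand slope: (251 − 272)/(37 − 30) = -3, so qd = 362 − 3p.
Supply slope: (317 − 311)/(39 − 38) = 6, so qs = 6p + 83.
Before the tax: set 362 − 3p = 6p + 83 → p* = £31, q* = 269.
With the tax collected from buyers, demand (in seller-price terms) shifts: qd = 362 − 3(p + 4.5).
New equilibrium: buyers pay £34, suppliers receive £29.5, q = 260. (Wedge: pb − ps = 4.5.)
Per-six-pack burden: buyers £3, suppliers £1.5.
Buyers take the larger share because demand is less price-elastic here (demand slope 3 vs supply slope 6).

Buyers bear the larger share: £3 per six-pack.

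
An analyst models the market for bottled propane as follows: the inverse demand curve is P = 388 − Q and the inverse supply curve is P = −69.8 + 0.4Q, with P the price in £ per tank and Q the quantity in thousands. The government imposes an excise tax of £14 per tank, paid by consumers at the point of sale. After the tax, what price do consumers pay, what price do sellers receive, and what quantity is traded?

Consumers pay £71; sellers receive £57; quantity = 317.

Inverting to Q(P) form: Qd = 388 − P; Qs = 2.5P + 174.5.
Without the tax, 388 − P = 2.5P + 174.5 gives 3.5P = 213.5, so P* = £61 and Q* = 327.
With the tax collected from consumers, demand (in seller-price terms) shifts: Qd = 388 − (P + 14).
Solving gives Q = 317 with consumers paying £71 and sellers receiving £57 (the £14 wedge).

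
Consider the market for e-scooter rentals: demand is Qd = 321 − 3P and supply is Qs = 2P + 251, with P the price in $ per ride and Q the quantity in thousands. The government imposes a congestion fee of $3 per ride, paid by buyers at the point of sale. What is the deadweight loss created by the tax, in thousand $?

Deadweight loss = $5.4 thousand.

Before the tax: set 321 − 3P = 2P + 251 → P* = $14, Q* = 279.
With the tax collected from buyers, demand (in seller-price terms) shifts: Qd = 321 − 3(P + 3).
Solving gives Q = 275.4 with buyers paying $15.2 and sellers receiving $12.2 (the $3 wedge).
Quantity falls by |ΔQ| = |279 − 275.4| = 3.6.
DWL = ½ · t · |ΔQ| = ½ · 3 · 3.6 = $5.4.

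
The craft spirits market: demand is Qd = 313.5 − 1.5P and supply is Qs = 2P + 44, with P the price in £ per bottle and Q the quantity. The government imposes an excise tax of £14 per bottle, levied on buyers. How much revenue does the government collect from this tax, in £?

Tax revenue = £2604.

Before the tax: set 313.5 − 1.5P = 2P + 44 → P* = £77, Q* = 198.
With the tax collected from buyers, demand (in seller-price terms) shifts: Qd = 313.5 − 1.5(P + 14).
Solving gives Q = 186 with buyers paying £85 and suppliers receiving £71 (the £14 wedge).
Revenue = t · Q = 14 · 186 = £2604.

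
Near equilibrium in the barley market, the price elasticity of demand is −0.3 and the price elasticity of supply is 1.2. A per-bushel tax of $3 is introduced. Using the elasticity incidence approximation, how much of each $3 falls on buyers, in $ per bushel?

Incidence ratio: buyers' share ≈ εs / (εs + |εd|) = 1.2 / (1.2 + 0.3) = 0.8.
So buyers bear ≈ 0.8 × $3 = $2.4; producers bear $0.6.

Buyers bear ≈ $2.4 per bushel.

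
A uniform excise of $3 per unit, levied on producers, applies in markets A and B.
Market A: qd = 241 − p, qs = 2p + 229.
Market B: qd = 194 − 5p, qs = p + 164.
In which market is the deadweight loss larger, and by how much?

Market B, by $0.75.

Market A: pre-tax p* = $4, q* = 237; post-tax q = 235; deadweight loss = $3.
Market B: pre-tax p* = $5, q* = 169; post-tax q = 166.5; deadweight loss = $3.75.
Difference: $3 vs $3.75 → market B is larger by $0.75.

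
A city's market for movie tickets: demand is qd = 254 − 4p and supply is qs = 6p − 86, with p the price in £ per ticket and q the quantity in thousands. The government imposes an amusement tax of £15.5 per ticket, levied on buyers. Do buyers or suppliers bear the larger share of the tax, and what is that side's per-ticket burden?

Buyers bear the larger share: £9.3 per ticket.

Before the tax: set 254 − 4p = 6p − 86 → p* = £34, q* = 118.
With the tax collected from buyers, demand (in seller-price terms) shifts: qd = 254 − 4(p + 15.5).
New equilibrium: buyers pay £43.3, suppliers receive £27.8, q = 80.8. (Wedge: pb − ps = 15.5.)
Per-ticket burden: buyers £9.3, suppliers £6.2.
Buyers take the larger share because demand is less price-elastic here (demand slope 4 vs supply slope 6).
The less price-elastic side of the market bears the larger share of a per-unit tax.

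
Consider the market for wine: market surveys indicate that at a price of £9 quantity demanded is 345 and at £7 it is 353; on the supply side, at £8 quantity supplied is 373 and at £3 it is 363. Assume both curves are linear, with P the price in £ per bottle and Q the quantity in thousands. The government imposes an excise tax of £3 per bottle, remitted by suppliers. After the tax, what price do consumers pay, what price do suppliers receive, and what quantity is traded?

Demand slope: (353 − 345)/(7 − 9) = -4, so Qd = 381 − 4P.
Supply slope: (363 − 373)/(3 − 8) = 2, so Qs = 2P + 357.
Before the tax: set 381 − 4P = 2P + 357 → P* = £4, Q* = 365.
With the tax collected from suppliers, supply shifts: Qs = 2(P − 3) + 357.
Solving gives Q = 361 with consumers paying £5 and suppliers receiving £2 (the £3 wedge).
The less price-elastic side of the market bears the larger share of a per-unit tax.

Consumers pay £5; suppliers receive £2; quantity = 361.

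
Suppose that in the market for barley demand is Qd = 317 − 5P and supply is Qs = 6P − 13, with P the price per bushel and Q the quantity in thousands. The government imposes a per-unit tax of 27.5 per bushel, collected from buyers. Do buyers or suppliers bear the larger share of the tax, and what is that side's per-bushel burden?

Before the tax: set 317 − 5P = 6P − 13 → P* = 30, Q* = 167.
With the tax collected from buyers, demand (in seller-price terms) shifts: Qd = 317 − 5(P + 27.5).
Solving gives Q = 92 with buyers paying 45 and suppliers receiving 17.5 (the 27.5 wedge).
Per-bushel burden: buyers 15, suppliers 12.5.
Buyers take the larger share because demand is less price-elastic here (demand slope 5 vs supply slope 6).
The less price-elastic side of the market bears the larger share of a per-unit tax.

Buyers bear the larger share: 15 per bushel.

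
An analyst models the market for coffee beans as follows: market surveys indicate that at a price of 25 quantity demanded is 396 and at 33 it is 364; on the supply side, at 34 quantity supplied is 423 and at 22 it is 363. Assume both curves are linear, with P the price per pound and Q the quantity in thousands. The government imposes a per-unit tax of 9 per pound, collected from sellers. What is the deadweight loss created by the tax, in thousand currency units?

Deadweight loss = 90 thousand.

Demand slope: (364 − 396)/(33 − 25) = -4, so Qd = 496 − 4P.
Supply slope: (363 − 423)/(22 − 34) = 5, so Qs = 5P + 253.
Without the tax, 496 − 4P = 5P + 253 gives 9P = 243, so P* = 27 and Q* = 388.
With the tax collected from sellers, supply shifts: Qs = 5(P − 9) + 253.
New equilibrium: consumers pay 32, sellers receive 23, Q = 368. (Wedge: Pb − Ps = 9.)
Quantity falls by |ΔQ| = |388 − 368| = 20.
DWL = ½ · t · |ΔQ| = ½ · 9 · 20 = 90.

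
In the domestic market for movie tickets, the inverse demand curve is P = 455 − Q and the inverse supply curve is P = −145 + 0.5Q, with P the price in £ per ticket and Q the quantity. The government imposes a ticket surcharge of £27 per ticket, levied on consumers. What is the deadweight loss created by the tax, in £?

Deadweight loss = £243.

Inverting to Q(P) form: Qd = 455 − P; Qs = 2P + 290.
Without the tax, 455 − P = 2P + 290 gives 3P = 165, so P* = £55 and Q* = 400.
With the tax collected from consumers, demand (in seller-price terms) shifts: Qd = 455 − (P + 27).
New equilibrium: consumers pay £73, producers receive £46, Q = 382. (Wedge: Pb − Ps = 27.)
Quantity falls by |ΔQ| = |400 − 382| = 18.
DWL = ½ · t · |ΔQ| = ½ · 27 · 18 = £243.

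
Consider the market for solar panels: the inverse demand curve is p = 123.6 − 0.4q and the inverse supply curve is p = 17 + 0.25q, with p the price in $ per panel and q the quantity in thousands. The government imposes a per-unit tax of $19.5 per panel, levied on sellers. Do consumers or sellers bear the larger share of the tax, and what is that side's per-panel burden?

Inverting to q(p) form: qd = 309 − 2.5p; qs = 4p − 68.
Before the tax: set 309 − 2.5p = 4p − 68 → p* = $58, q* = 164.
With the tax collected from sellers, supply shifts: qs = 4(p − 19.5) − 68.
New equilibrium: consumers pay $70, sellers receive $50.5, q = 134. (Wedge: pb − ps = 19.5.)
Per-panel burden: consumers $12, sellers $7.5.
Consumers take the larger share because demand is less price-elastic here (demand slope 2.5 vs supply slope 4).
The less price-elastic side of the market bears the larger share of a per-unit tax.

Consumers bear the larger share: $12 per panel.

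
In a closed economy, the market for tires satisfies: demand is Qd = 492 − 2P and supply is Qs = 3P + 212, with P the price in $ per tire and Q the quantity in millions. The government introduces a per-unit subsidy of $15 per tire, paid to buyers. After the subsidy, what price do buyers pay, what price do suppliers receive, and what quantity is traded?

Before the subsidy: set 492 − 2P = 3P + 212 → P* = $56, Q* = 380.
With a per-unit subsidy paid to buyers, each effectively pays P − 15, so demand becomes Qd = 492 − 2(P − 15).
Solving gives Q = 398 with buyers paying $47 and suppliers receiving $62 (the $15 wedge).

Buyers pay $47; suppliers receive $62; quantity = 398.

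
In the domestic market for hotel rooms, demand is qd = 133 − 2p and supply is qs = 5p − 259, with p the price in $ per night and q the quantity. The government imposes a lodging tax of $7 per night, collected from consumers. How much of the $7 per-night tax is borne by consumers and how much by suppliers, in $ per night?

Before the tax: set 133 − 2p = 5p − 259 → p* = $56, q* = 21.
With the tax collected from consumers, demand (in seller-price terms) shifts: qd = 133 − 2(p + 7).
New equilibrium: consumers pay $61, suppliers receive $54, q = 11. (Wedge: pb − ps = 7.)
Burden on consumers: $5; on suppliers: $2. (They sum to $7.)

Consumers bear $5 per night; suppliers bear $2 per night.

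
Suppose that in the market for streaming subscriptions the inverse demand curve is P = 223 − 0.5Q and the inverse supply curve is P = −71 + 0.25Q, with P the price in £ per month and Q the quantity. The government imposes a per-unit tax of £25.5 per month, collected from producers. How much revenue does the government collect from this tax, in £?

Inverting to Q(P) form: Qd = 446 − 2P; Qs = 4P + 284.
Before the tax: set 446 − 2P = 4P + 284 → P* = £27, Q* = 392.
With the tax collected from producers, supply shifts: Qs = 4(P − 25.5) + 284.
Solving gives Q = 358 with buyers paying £44 and producers receiving £18.5 (the £25.5 wedge).
Revenue = t · Q = 25.5 · 358 = £9129.

Tax revenue = £9129.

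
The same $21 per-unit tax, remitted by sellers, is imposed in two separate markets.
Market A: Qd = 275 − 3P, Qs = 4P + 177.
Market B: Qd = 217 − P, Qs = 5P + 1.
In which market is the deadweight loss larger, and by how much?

Market A: pre-tax P* = $14, Q* = 233; post-tax Q = 197; deadweight loss = $378.
Market B: pre-tax P* = $36, Q* = 181; post-tax Q = 163.5; deadweight loss = $183.75.
Difference: $378 vs $183.75 → market A is larger by $194.25.

Market A, by $194.25.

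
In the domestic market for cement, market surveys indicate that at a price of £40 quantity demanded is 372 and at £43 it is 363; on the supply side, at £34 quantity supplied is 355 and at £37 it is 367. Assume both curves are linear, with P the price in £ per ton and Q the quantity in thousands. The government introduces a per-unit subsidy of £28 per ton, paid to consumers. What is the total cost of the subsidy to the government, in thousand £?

Government outlay = £11844 thousand.

Demand slope: (363 − 372)/(43 − 40) = -3, so Qd = 492 − 3P.
Supply slope: (367 − 355)/(37 − 34) = 4, so Qs = 4P + 219.
Without the subsidy, 492 − 3P = 4P + 219 gives 7P = 273, so P* = £39 and Q* = 375.
With a per-unit subsidy paid to consumers, each effectively pays P − 28, so demand becomes Qd = 492 − 3(P − 28).
New equilibrium: consumers pay £23, sellers receive £51, Q = 423. (Wedge: Pb − Ps = −28.)
Outlay = t · Q = 28 · 423 = £11844.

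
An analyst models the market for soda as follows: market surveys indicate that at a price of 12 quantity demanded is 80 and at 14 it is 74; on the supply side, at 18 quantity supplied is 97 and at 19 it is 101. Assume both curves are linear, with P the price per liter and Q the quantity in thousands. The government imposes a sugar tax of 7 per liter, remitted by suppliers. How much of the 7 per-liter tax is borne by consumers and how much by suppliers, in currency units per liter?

Demand slope: (74 − 80)/(14 − 12) = -3, so Qd = 116 − 3P.
Supply slope: (101 − 97)/(19 − 18) = 4, so Qs = 4P + 25.
Without the tax, 116 − 3P = 4P + 25 gives 7P = 91, so P* = 13 and Q* = 77.
With the tax collected from suppliers, supply shifts: Qs = 4(P − 7) + 25.
New equilibrium: consumers pay 17, suppliers receive 10, Q = 65. (Wedge: Pb − Ps = 7.)
Burden on consumers: 4; on suppliers: 3. (They sum to 7.)
The less price-elastic side of the market bears the larger share of a per-unit tax.

Consumers bear 4 per liter; suppliers bear 3 per liter.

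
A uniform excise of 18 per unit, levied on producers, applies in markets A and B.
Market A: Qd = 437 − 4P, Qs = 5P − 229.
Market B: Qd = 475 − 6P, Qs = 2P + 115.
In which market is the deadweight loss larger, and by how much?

Market A, by 117.

Market A: pre-tax P* = 74, Q* = 141; post-tax Q = 101; deadweight loss = 360.
Market B: pre-tax P* = 45, Q* = 205; post-tax Q = 178; deadweight loss = 243.
Difference: 360 vs 243 → market A is larger by 117.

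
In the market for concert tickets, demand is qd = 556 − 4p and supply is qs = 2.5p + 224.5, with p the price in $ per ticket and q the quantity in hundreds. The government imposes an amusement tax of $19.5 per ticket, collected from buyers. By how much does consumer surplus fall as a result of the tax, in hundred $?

Before the tax: set 556 − 4p = 2.5p + 224.5 → p* = $51, q* = 352.
With the tax collected from buyers, demand (in seller-price terms) shifts: qd = 556 − 4(p + 19.5).
New equilibrium: buyers pay $58.5, producers receive $39, q = 322. (Wedge: pb − ps = 19.5.)
ΔCS is the trapezoid between Q = 322 and Q = 352 of height $7.5: ½ · (352 + 322) · 7.5 = $2527.5.

Consumer surplus falls by $2527.5 hundred.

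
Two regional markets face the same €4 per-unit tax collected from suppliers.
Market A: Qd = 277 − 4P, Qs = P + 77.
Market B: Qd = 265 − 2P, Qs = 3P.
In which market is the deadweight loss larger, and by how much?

Market A: pre-tax P* = €40, Q* = 117; post-tax Q = 113.8; deadweight loss = €6.4.
Market B: pre-tax P* = €53, Q* = 159; post-tax Q = 154.2; deadweight loss = €9.6.
Difference: €6.4 vs €9.6 → market B is larger by €3.2.

Market B, by €3.2.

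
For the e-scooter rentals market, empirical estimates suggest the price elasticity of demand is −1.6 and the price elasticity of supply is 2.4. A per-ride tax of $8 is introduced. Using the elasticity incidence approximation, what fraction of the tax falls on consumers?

Consumers' share ≈ 0.6.

Incidence ratio: consumers' share ≈ εs / (εs + |εd|) = 2.4 / (2.4 + 1.6) = 0.6.
Supply is the more elastic side, so consumers bear the larger share.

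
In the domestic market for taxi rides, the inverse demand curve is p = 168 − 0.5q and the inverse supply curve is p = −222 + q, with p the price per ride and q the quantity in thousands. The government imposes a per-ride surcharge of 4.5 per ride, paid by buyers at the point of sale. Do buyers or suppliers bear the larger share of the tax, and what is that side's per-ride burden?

Inverting to q(p) form: qd = 336 − 2p; qs = p + 222.
Before the tax: set 336 − 2p = p + 222 → p* = 38, q* = 260.
With the tax collected from buyers, demand (in seller-price terms) shifts: qd = 336 − 2(p + 4.5).
Solving gives q = 257 with buyers paying 39.5 and suppliers receiving 35 (the 4.5 wedge).
Per-ride burden: buyers 1.5, suppliers 3.
Suppliers take the larger share because supply is less price-elastic here (demand slope 2 vs supply slope 1).

Suppliers bear the larger share: 3 per ride.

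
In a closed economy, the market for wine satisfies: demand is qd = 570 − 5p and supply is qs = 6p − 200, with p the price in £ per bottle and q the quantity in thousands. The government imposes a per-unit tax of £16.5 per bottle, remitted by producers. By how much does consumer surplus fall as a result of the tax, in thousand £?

Before the tax: set 570 − 5p = 6p − 200 → p* = £70, q* = 220.
With the tax collected from producers, supply shifts: qs = 6(p − 16.5) − 200.
New equilibrium: buyers pay £79, producers receive £62.5, q = 175. (Wedge: pb − ps = 16.5.)
ΔCS is the trapezoid between Q = 175 and Q = 220 of height £9: ½ · (220 + 175) · 9 = £1777.5.

Consumer surplus falls by £1777.5 thousand.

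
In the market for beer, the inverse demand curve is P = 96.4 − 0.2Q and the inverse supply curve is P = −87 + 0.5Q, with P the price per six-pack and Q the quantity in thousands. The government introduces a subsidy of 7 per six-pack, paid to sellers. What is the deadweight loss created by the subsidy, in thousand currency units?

Deadweight loss = 35 thousand.

Rewrite in direct form: Qd = 482 − 5P and Qs = 2P + 174.
Before the subsidy: set 482 − 5P = 2P + 174 → P* = 44, Q* = 262.
With a per-unit subsidy paid to sellers, each receives P + 7 per unit sold, so supply becomes Qs = 2(P + 7) + 174.
New equilibrium: consumers pay 42, sellers receive 49, Q = 272. (Wedge: Pb − Ps = −7.)
Quantity rises by |ΔQ| = |262 − 272| = 10.
DWL = ½ · t · |ΔQ| = ½ · 7 · 10 = 35.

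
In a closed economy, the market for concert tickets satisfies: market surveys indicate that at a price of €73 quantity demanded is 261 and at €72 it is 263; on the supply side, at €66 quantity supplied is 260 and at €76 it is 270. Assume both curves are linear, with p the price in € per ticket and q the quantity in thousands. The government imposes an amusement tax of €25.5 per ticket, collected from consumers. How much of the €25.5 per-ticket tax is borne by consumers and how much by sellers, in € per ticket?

Consumers bear €8.5 per ticket; sellers bear €17 per ticket.

Demand slope: (263 − 261)/(72 − 73) = -2, so qd = 407 − 2p.
Supply slope: (270 − 260)/(76 − 66) = 1, so qs = p + 194.
Without the tax, 407 − 2p = p + 194 gives 3p = 213, so p* = €71 and q* = 265.
With the tax collected from consumers, demand (in seller-price terms) shifts: qd = 407 − 2(p + 25.5).
New equilibrium: consumers pay €79.5, sellers receive €54, q = 248. (Wedge: pb − ps = 25.5.)
Burden on consumers: €8.5; on sellers: €17. (They sum to €25.5.)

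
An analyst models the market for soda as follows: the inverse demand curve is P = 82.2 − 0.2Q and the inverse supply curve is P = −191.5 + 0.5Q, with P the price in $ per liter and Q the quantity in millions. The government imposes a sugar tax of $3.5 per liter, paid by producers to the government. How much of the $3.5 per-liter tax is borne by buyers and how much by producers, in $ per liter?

Rewrite in direct form: Qd = 411 − 5P and Qs = 2P + 383.
Without the tax, 411 − 5P = 2P + 383 gives 7P = 28, so P* = $4 and Q* = 391.
With the tax collected from producers, supply shifts: Qs = 2(P − 3.5) + 383.
Solving gives Q = 386 with buyers paying $5 and producers receiving $1.5 (the $3.5 wedge).
Burden on buyers: $1; on producers: $2.5. (They sum to $3.5.)
The less price-elastic side of the market bears the larger share of a per-unit tax.

Buyers bear $1 per liter; producers bear $2.5 per liter.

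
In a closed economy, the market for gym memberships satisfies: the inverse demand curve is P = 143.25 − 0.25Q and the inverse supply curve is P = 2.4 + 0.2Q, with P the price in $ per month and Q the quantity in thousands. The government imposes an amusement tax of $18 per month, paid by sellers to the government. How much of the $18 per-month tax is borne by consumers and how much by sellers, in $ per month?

Consumers bear $10 per month; sellers bear $8 per month.

Inverting to Q(P) form: Qd = 573 − 4P; Qs = 5P − 12.
Without the tax, 573 − 4P = 5P − 12 gives 9P = 585, so P* = $65 and Q* = 313.
With the tax collected from sellers, supply shifts: Qs = 5(P − 18) − 12.
Solving gives Q = 273 with consumers paying $75 and sellers receiving $57 (the $18 wedge).
Burden on consumers: $10; on sellers: $8. (They sum to $18.)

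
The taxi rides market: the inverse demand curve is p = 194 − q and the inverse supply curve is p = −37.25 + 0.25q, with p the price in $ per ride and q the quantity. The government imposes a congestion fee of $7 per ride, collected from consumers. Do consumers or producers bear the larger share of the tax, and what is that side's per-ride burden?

Consumers bear the larger share: $5.6 per ride.

Rewrite in direct form: qd = 194 − p and qs = 4p + 149.
Before the tax: set 194 − p = 4p + 149 → p* = $9, q* = 185.
With the tax collected from consumers, demand (in seller-price terms) shifts: qd = 194 − (p + 7).
New equilibrium: consumers pay $14.6, producers receive $7.6, q = 179.4. (Wedge: pb − ps = 7.)
Per-ride burden: consumers $5.6, producers $1.4.
Consumers take the larger share because demand is less price-elastic here (demand slope 1 vs supply slope 4).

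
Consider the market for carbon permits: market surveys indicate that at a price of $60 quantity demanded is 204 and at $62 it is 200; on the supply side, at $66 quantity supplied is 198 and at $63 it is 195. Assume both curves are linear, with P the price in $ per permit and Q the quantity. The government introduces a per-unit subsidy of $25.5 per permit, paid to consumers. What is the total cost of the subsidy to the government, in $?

Demand slope: (200 − 204)/(62 − 60) = -2, so Qd = 324 − 2P.
Supply slope: (195 − 198)/(63 − 66) = 1, so Qs = P + 132.
Without the subsidy, 324 − 2P = P + 132 gives 3P = 192, so P* = $64 and Q* = 196.
With a per-unit subsidy paid to consumers, each effectively pays P − 25.5, so demand becomes Qd = 324 − 2(P − 25.5).
New equilibrium: consumers pay $55.5, suppliers receive $81, Q = 213. (Wedge: Pb − Ps = −25.5.)
Outlay = t · Q = 25.5 · 213 = $5431.5.

Government outlay = $5431.5.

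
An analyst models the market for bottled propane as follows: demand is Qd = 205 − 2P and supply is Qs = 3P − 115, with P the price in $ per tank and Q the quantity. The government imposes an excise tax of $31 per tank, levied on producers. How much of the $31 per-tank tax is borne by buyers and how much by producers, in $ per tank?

Before the tax: set 205 − 2P = 3P − 115 → P* = $64, Q* = 77.
With the tax collected from producers, supply shifts: Qs = 3(P − 31) − 115.
Solving gives Q = 39.8 with buyers paying $82.6 and producers receiving $51.6 (the $31 wedge).
Burden on buyers: $18.6; on producers: $12.4. (They sum to $31.)
The less price-elastic side of the market bears the larger share of a per-unit tax.

Buyers bear $18.6 per tank; producers bear $12.4 per tank.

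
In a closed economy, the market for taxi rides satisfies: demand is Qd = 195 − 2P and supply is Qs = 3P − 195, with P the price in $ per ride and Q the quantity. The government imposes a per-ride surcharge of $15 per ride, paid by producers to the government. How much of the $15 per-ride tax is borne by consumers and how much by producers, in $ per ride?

Before the tax: set 195 − 2P = 3P − 195 → P* = $78, Q* = 39.
With the tax collected from producers, supply shifts: Qs = 3(P − 15) − 195.
Solving gives Q = 21 with consumers paying $87 and producers receiving $72 (the $15 wedge).
Burden on consumers: $9; on producers: $6. (They sum to $15.)
The less price-elastic side of the market bears the larger share of a per-unit tax.

Consumers bear $9 per ride; producers bear $6 per ride.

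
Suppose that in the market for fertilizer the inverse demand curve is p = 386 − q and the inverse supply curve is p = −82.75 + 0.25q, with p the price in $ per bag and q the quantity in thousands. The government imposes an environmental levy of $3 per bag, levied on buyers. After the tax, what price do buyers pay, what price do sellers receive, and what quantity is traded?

Buyers pay $13.4; sellers receive $10.4; quantity = 372.6.

Rewrite in direct form: qd = 386 − p and qs = 4p + 331.
Without the tax, 386 − p = 4p + 331 gives 5p = 55, so p* = $11 and q* = 375.
With the tax collected from buyers, demand (in seller-price terms) shifts: qd = 386 − (p + 3).
New equilibrium: buyers pay $13.4, sellers receive $10.4, q = 372.6. (Wedge: pb − ps = 3.)
The less price-elastic side of the market bears the larger share of a per-unit tax.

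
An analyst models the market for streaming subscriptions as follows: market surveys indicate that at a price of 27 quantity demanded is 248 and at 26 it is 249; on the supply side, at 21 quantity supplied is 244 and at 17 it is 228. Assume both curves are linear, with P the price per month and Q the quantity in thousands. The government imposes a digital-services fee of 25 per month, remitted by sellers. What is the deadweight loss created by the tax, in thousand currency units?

Deadweight loss = 250 thousand.

Demand slope: (249 − 248)/(26 − 27) = -1, so Qd = 275 − P.
Supply slope: (228 − 244)/(17 − 21) = 4, so Qs = 4P + 160.
Without the tax, 275 − P = 4P + 160 gives 5P = 115, so P* = 23 and Q* = 252.
With the tax collected from sellers, supply shifts: Qs = 4(P − 25) + 160.
New equilibrium: buyers pay 43, sellers receive 18, Q = 232. (Wedge: Pb − Ps = 25.)
Quantity falls by |ΔQ| = |252 − 232| = 20.
DWL = ½ · t · |ΔQ| = ½ · 25 · 20 = 250.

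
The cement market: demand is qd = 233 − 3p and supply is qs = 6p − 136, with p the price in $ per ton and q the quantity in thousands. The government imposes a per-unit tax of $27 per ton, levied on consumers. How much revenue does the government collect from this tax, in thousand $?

Tax revenue = $1512 thousand.

Without the tax, 233 − 3p = 6p − 136 gives 9p = 369, so p* = $41 and q* = 110.
With the tax collected from consumers, demand (in seller-price terms) shifts: qd = 233 − 3(p + 27).
New equilibrium: consumers pay $59, suppliers receive $32, q = 56. (Wedge: pb − ps = 27.)
Revenue = t · Q = 27 · 56 = $1512.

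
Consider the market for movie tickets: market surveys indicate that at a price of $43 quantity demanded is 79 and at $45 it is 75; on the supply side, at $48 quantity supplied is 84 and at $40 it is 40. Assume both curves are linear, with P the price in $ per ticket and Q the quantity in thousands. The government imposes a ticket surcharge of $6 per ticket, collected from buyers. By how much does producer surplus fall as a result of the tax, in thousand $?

Demand slope: (75 − 79)/(45 − 43) = -2, so Qd = 165 − 2P.
Supply slope: (40 − 84)/(40 − 48) = 5.5, so Qs = 5.5P − 180.
Without the tax, 165 − 2P = 5.5P − 180 gives 7.5P = 345, so P* = $46 and Q* = 73.
With the tax collected from buyers, demand (in seller-price terms) shifts: Qd = 165 − 2(P + 6).
Solving gives Q = 64.2 with buyers paying $50.4 and producers receiving $44.4 (the $6 wedge).
ΔPS is the trapezoid between Q = 64.2 and Q = 73 of height $1.6: ½ · (73 + 64.2) · 1.6 = $109.76.

Producer surplus falls by $109.76 thousand.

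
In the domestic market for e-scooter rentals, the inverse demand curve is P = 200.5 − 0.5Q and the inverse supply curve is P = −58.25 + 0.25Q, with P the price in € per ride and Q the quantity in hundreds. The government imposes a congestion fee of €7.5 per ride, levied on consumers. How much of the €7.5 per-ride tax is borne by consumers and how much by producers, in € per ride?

Consumers bear €5 per ride; producers bear €2.5 per ride.

Inverting to Q(P) form: Qd = 401 − 2P; Qs = 4P + 233.
Without the tax, 401 − 2P = 4P + 233 gives 6P = 168, so P* = €28 and Q* = 345.
With the tax collected from consumers, demand (in seller-price terms) shifts: Qd = 401 − 2(P + 7.5).
Solving gives Q = 335 with consumers paying €33 and producers receiving €25.5 (the €7.5 wedge).
Burden on consumers: €5; on producers: €2.5. (They sum to €7.5.)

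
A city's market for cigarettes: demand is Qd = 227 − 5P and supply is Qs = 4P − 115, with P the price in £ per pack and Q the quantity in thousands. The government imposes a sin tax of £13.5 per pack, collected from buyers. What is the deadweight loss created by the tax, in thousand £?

Before the tax: set 227 − 5P = 4P − 115 → P* = £38, Q* = 37.
With the tax collected from buyers, demand (in seller-price terms) shifts: Qd = 227 − 5(P + 13.5).
Solving gives Q = 7 with buyers paying £44 and producers receiving £30.5 (the £13.5 wedge).
Quantity falls by |ΔQ| = |37 − 7| = 30.
DWL = ½ · t · |ΔQ| = ½ · 13.5 · 30 = £202.5.

Deadweight loss = £202.5 thousand.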